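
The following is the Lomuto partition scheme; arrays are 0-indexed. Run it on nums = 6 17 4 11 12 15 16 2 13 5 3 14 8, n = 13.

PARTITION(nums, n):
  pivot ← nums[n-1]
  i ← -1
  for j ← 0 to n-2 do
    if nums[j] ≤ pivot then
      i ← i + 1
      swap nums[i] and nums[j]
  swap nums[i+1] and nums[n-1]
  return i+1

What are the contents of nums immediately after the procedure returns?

6 4 2 5 3 8 16 17 13 11 12 14 15

pivot=8, i=-1
j=0: 6≤8, i=0, swap(0,0) ⇒ 6 17 4 11 12 15 16 2 13 5 3 14 8
j=1: 17>8, skip
j=2: 4≤8, i=1, swap(1,2) ⇒ 6 4 17 11 12 15 16 2 13 5 3 14 8
j=3: 11>8, skip
j=4: 12>8, skip
j=5: 15>8, skip
j=6: 16>8, skip
j=7: 2≤8, i=2, swap(2,7) ⇒ 6 4 2 11 12 15 16 17 13 5 3 14 8
j=8: 13>8, skip
j=9: 5≤8, i=3, swap(3,9) ⇒ 6 4 2 5 12 15 16 17 13 11 3 14 8
j=10: 3≤8, i=4, swap(4,10) ⇒ 6 4 2 5 3 15 16 17 13 11 12 14 8
j=11: 14>8, skip
swap(5,12) ⇒ 6 4 2 5 3 8 16 17 13 11 12 14 15; return 5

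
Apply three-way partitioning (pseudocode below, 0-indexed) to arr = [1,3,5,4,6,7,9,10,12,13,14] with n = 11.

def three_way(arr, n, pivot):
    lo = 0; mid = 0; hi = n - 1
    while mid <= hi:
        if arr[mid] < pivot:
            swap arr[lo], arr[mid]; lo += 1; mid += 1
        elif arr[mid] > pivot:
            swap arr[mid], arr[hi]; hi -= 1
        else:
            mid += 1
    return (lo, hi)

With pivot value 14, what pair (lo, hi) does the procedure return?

pivot = 14; lo=0, mid=0, hi=10
arr[mid]=1<14: swap arr[0],arr[0]; lo=1,mid=1 → [1,3,5,4,6,7,9,10,12,13,14]
arr[mid]=3<14: swap arr[1],arr[1]; lo=2,mid=2 → [1,3,5,4,6,7,9,10,12,13,14]
arr[mid]=5<14: swap arr[2],arr[2]; lo=3,mid=3 → [1,3,5,4,6,7,9,10,12,13,14]
arr[mid]=4<14: swap arr[3],arr[3]; lo=4,mid=4 → [1,3,5,4,6,7,9,10,12,13,14]
arr[mid]=6<14: swap arr[4],arr[4]; lo=5,mid=5 → [1,3,5,4,6,7,9,10,12,13,14]
arr[mid]=7<14: swap arr[5],arr[5]; lo=6,mid=6 → [1,3,5,4,6,7,9,10,12,13,14]
arr[mid]=9<14: swap arr[6],arr[6]; lo=7,mid=7 → [1,3,5,4,6,7,9,10,12,13,14]
arr[mid]=10<14: swap arr[7],arr[7]; lo=8,mid=8 → [1,3,5,4,6,7,9,10,12,13,14]
arr[mid]=12<14: swap arr[8],arr[8]; lo=9,mid=9 → [1,3,5,4,6,7,9,10,12,13,14]
arr[mid]=13<14: swap arr[9],arr[9]; lo=10,mid=10 → [1,3,5,4,6,7,9,10,12,13,14]
arr[mid]=14=14: mid=11
end: lo=10, hi=10; arr = [1,3,5,4,6,7,9,10,12,13,14]

(10, 10)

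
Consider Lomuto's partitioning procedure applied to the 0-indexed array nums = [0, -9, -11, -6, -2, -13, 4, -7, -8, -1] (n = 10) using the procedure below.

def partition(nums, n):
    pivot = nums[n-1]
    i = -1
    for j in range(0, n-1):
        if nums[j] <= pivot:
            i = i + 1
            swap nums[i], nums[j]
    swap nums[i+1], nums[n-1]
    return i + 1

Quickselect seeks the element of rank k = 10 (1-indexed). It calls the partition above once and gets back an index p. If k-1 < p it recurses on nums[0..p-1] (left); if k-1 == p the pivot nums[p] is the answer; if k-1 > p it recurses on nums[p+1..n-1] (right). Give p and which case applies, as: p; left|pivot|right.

7; right

pivot = nums[9] = -1; i = -1
j=0: nums[0]=0 > -1 → no swap
j=1: nums[1]=-9 ≤ -1 → i=0, swap nums[0],nums[1] → [-9, 0, -11, -6, -2, -13, 4, -7, -8, -1]
j=2: nums[2]=-11 ≤ -1 → i=1, swap nums[1],nums[2] → [-9, -11, 0, -6, -2, -13, 4, -7, -8, -1]
j=3: nums[3]=-6 ≤ -1 → i=2, swap nums[2],nums[3] → [-9, -11, -6, 0, -2, -13, 4, -7, -8, -1]
j=4: nums[4]=-2 ≤ -1 → i=3, swap nums[3],nums[4] → [-9, -11, -6, -2, 0, -13, 4, -7, -8, -1]
j=5: nums[5]=-13 ≤ -1 → i=4, swap nums[4],nums[5] → [-9, -11, -6, -2, -13, 0, 4, -7, -8, -1]
j=6: nums[6]=4 > -1 → no swap
j=7: nums[7]=-7 ≤ -1 → i=5, swap nums[5],nums[7] → [-9, -11, -6, -2, -13, -7, 4, 0, -8, -1]
j=8: nums[8]=-8 ≤ -1 → i=6, swap nums[6],nums[8] → [-9, -11, -6, -2, -13, -7, -8, 0, 4, -1]
final swap nums[7],nums[9] → [-9, -11, -6, -2, -13, -7, -8, -1, 4, 0]; return 7
p = 7; k-1 = 9 > 7 ⇒ right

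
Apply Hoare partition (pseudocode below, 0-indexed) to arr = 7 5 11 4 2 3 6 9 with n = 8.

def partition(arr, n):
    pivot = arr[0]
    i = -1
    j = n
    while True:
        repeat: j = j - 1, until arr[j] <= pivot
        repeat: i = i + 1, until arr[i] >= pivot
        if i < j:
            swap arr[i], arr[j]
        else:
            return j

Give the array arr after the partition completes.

6 5 3 4 2 11 7 9

pivot=7
j stops at 6 (6), i stops at 0 (7); swap ⇒ 6 5 11 4 2 3 7 9
j stops at 5 (3), i stops at 2 (11); swap ⇒ 6 5 3 4 2 11 7 9
j stops at 4, i stops at 5; i≥j ⇒ return 4. arr=6 5 3 4 2 11 7 9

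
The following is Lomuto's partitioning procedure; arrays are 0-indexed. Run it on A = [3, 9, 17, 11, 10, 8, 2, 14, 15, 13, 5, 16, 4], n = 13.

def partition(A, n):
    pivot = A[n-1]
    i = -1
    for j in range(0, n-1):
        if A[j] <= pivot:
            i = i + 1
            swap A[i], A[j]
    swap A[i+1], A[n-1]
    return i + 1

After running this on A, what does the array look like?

pivot=4, i=-1
j=0: 3≤4, i=0, swap(0,0) ⇒ [3, 9, 17, 11, 10, 8, 2, 14, 15, 13, 5, 16, 4]
j=1: 9>4, skip
j=2: 17>4, skip
j=3: 11>4, skip
j=4: 10>4, skip
j=5: 8>4, skip
j=6: 2≤4, i=1, swap(1,6) ⇒ [3, 2, 17, 11, 10, 8, 9, 14, 15, 13, 5, 16, 4]
j=7: 14>4, skip
j=8: 15>4, skip
j=9: 13>4, skip
j=10: 5>4, skip
j=11: 16>4, skip
swap(2,12) ⇒ [3, 2, 4, 11, 10, 8, 9, 14, 15, 13, 5, 16, 17]; return 2

[3, 2, 4, 11, 10, 8, 9, 14, 15, 13, 5, 16, 17]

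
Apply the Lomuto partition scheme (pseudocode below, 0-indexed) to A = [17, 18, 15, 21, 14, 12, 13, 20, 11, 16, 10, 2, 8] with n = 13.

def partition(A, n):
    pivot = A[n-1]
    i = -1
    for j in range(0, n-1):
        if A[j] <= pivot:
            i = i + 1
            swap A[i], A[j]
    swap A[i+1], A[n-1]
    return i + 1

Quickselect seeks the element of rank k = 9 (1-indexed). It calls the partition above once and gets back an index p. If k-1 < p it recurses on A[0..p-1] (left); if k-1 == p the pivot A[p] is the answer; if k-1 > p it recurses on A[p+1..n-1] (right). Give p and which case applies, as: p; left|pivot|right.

pivot = A[12] = 8; i = -1
j=0: A[0]=17 > 8 → no swap
j=1: A[1]=18 > 8 → no swap
j=2: A[2]=15 > 8 → no swap
j=3: A[3]=21 > 8 → no swap
j=4: A[4]=14 > 8 → no swap
j=5: A[5]=12 > 8 → no swap
j=6: A[6]=13 > 8 → no swap
j=7: A[7]=20 > 8 → no swap
j=8: A[8]=11 > 8 → no swap
j=9: A[9]=16 > 8 → no swap
j=10: A[10]=10 > 8 → no swap
j=11: A[11]=2 ≤ 8 → i=0, swap A[0],A[11] → [2, 18, 15, 21, 14, 12, 13, 20, 11, 16, 10, 17, 8]
final swap A[1],A[12] → [2, 8, 15, 21, 14, 12, 13, 20, 11, 16, 10, 17, 18]; return 1
p = 1; k-1 = 8 > 1 ⇒ right

1; right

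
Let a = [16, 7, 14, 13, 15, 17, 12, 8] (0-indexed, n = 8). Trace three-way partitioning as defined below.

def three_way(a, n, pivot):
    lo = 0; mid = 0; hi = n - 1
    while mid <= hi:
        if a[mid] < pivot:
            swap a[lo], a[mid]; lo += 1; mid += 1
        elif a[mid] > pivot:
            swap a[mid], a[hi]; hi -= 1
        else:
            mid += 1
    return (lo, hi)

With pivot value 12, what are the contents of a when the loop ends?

pivot = 12; lo=0, mid=0, hi=7
a[mid]=16>12: swap a[0],a[7]; hi=6 → [8, 7, 14, 13, 15, 17, 12, 16]
a[mid]=8<12: swap a[0],a[0]; lo=1,mid=1 → [8, 7, 14, 13, 15, 17, 12, 16]
a[mid]=7<12: swap a[1],a[1]; lo=2,mid=2 → [8, 7, 14, 13, 15, 17, 12, 16]
a[mid]=14>12: swap a[2],a[6]; hi=5 → [8, 7, 12, 13, 15, 17, 14, 16]
a[mid]=12=12: mid=3
a[mid]=13>12: swap a[3],a[5]; hi=4 → [8, 7, 12, 17, 15, 13, 14, 16]
a[mid]=17>12: swap a[3],a[4]; hi=3 → [8, 7, 12, 15, 17, 13, 14, 16]
a[mid]=15>12: swap a[3],a[3]; hi=2 → [8, 7, 12, 15, 17, 13, 14, 16]
end: lo=2, hi=2; a = [8, 7, 12, 15, 17, 13, 14, 16]

[8, 7, 12, 15, 17, 13, 14, 16]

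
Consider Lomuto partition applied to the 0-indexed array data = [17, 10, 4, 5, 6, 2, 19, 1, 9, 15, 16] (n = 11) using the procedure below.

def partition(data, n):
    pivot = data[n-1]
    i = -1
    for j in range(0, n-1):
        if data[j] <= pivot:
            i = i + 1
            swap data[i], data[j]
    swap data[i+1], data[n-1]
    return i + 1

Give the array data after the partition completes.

[10, 4, 5, 6, 2, 1, 9, 15, 16, 17, 19]

pivot = data[10] = 16; i = -1
j=0: data[0]=17 > 16 → no swap
j=1: data[1]=10 ≤ 16 → i=0, swap data[0],data[1] → [10, 17, 4, 5, 6, 2, 19, 1, 9, 15, 16]
j=2: data[2]=4 ≤ 16 → i=1, swap data[1],data[2] → [10, 4, 17, 5, 6, 2, 19, 1, 9, 15, 16]
j=3: data[3]=5 ≤ 16 → i=2, swap data[2],data[3] → [10, 4, 5, 17, 6, 2, 19, 1, 9, 15, 16]
j=4: data[4]=6 ≤ 16 → i=3, swap data[3],data[4] → [10, 4, 5, 6, 17, 2, 19, 1, 9, 15, 16]
j=5: data[5]=2 ≤ 16 → i=4, swap data[4],data[5] → [10, 4, 5, 6, 2, 17, 19, 1, 9, 15, 16]
j=6: data[6]=19 > 16 → no swap
j=7: data[7]=1 ≤ 16 → i=5, swap data[5],data[7] → [10, 4, 5, 6, 2, 1, 19, 17, 9, 15, 16]
j=8: data[8]=9 ≤ 16 → i=6, swap data[6],data[8] → [10, 4, 5, 6, 2, 1, 9, 17, 19, 15, 16]
j=9: data[9]=15 ≤ 16 → i=7, swap data[7],data[9] → [10, 4, 5, 6, 2, 1, 9, 15, 19, 17, 16]
final swap data[8],data[10] → [10, 4, 5, 6, 2, 1, 9, 15, 16, 17, 19]; return 8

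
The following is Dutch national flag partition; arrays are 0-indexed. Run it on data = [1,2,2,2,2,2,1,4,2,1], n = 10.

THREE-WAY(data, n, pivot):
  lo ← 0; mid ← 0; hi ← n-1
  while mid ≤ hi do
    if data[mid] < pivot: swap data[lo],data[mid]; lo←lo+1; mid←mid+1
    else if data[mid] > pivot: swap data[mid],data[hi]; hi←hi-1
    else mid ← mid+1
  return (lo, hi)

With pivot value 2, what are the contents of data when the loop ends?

[1,1,1,2,2,2,2,2,2,4]

lo=0 mid=0 hi=9
1<2: swap(0,0), lo=1 mid=1 ⇒ [1,2,2,2,2,2,1,4,2,1]
2=2: mid=2
2=2: mid=3
2=2: mid=4
2=2: mid=5
2=2: mid=6
1<2: swap(1,6), lo=2 mid=7 ⇒ [1,1,2,2,2,2,2,4,2,1]
4>2: swap(7,9), hi=8 ⇒ [1,1,2,2,2,2,2,1,2,4]
1<2: swap(2,7), lo=3 mid=8 ⇒ [1,1,1,2,2,2,2,2,2,4]
2=2: mid=9
done. lo=3 hi=8; data=[1,1,1,2,2,2,2,2,2,4]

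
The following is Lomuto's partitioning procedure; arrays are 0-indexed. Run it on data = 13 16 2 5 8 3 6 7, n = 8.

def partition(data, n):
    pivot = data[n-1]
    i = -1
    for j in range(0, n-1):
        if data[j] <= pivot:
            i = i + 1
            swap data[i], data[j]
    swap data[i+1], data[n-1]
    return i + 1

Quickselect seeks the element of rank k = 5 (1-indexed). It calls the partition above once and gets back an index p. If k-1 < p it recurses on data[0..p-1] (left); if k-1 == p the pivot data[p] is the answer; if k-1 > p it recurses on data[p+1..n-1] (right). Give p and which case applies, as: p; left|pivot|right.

pivot = data[7] = 7; i = -1
j=0: data[0]=13 > 7 → no swap
j=1: data[1]=16 > 7 → no swap
j=2: data[2]=2 ≤ 7 → i=0, swap data[0],data[2] → 2 16 13 5 8 3 6 7
j=3: data[3]=5 ≤ 7 → i=1, swap data[1],data[3] → 2 5 13 16 8 3 6 7
j=4: data[4]=8 > 7 → no swap
j=5: data[5]=3 ≤ 7 → i=2, swap data[2],data[5] → 2 5 3 16 8 13 6 7
j=6: data[6]=6 ≤ 7 → i=3, swap data[3],data[6] → 2 5 3 6 8 13 16 7
final swap data[4],data[7] → 2 5 3 6 7 13 16 8; return 4
p = 4; k-1 = 4 == 4 ⇒ pivot

4; pivot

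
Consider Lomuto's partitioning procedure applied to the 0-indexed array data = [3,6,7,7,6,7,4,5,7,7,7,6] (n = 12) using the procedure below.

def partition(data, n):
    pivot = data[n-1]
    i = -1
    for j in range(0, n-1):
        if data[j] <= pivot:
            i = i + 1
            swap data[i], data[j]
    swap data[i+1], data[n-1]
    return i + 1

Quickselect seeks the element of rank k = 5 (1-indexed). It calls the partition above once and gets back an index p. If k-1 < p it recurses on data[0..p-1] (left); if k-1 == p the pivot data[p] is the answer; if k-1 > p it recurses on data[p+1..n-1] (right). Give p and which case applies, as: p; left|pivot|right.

pivot=6, i=-1
j=0: 3≤6, i=0, swap(0,0) ⇒ [3,6,7,7,6,7,4,5,7,7,7,6]
j=1: 6≤6, i=1, swap(1,1) ⇒ [3,6,7,7,6,7,4,5,7,7,7,6]
j=2: 7>6, skip
j=3: 7>6, skip
j=4: 6≤6, i=2, swap(2,4) ⇒ [3,6,6,7,7,7,4,5,7,7,7,6]
j=5: 7>6, skip
j=6: 4≤6, i=3, swap(3,6) ⇒ [3,6,6,4,7,7,7,5,7,7,7,6]
j=7: 5≤6, i=4, swap(4,7) ⇒ [3,6,6,4,5,7,7,7,7,7,7,6]
j=8: 7>6, skip
j=9: 7>6, skip
j=10: 7>6, skip
swap(5,11) ⇒ [3,6,6,4,5,6,7,7,7,7,7,7]; return 5
p = 5; k-1 = 4 < 5 ⇒ left

5; left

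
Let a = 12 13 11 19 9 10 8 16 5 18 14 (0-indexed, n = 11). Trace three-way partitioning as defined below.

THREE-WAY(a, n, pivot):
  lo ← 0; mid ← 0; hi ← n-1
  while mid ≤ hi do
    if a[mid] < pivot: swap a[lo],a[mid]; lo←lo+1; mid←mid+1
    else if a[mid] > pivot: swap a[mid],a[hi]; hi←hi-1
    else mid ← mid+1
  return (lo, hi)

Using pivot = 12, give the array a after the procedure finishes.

pivot = 12; lo=0, mid=0, hi=10
a[mid]=12=12: mid=1
a[mid]=13>12: swap a[1],a[10]; hi=9 → 12 14 11 19 9 10 8 16 5 18 13
a[mid]=14>12: swap a[1],a[9]; hi=8 → 12 18 11 19 9 10 8 16 5 14 13
a[mid]=18>12: swap a[1],a[8]; hi=7 → 12 5 11 19 9 10 8 16 18 14 13
a[mid]=5<12: swap a[0],a[1]; lo=1,mid=2 → 5 12 11 19 9 10 8 16 18 14 13
a[mid]=11<12: swap a[1],a[2]; lo=2,mid=3 → 5 11 12 19 9 10 8 16 18 14 13
a[mid]=19>12: swap a[3],a[7]; hi=6 → 5 11 12 16 9 10 8 19 18 14 13
a[mid]=16>12: swap a[3],a[6]; hi=5 → 5 11 12 8 9 10 16 19 18 14 13
a[mid]=8<12: swap a[2],a[3]; lo=3,mid=4 → 5 11 8 12 9 10 16 19 18 14 13
a[mid]=9<12: swap a[3],a[4]; lo=4,mid=5 → 5 11 8 9 12 10 16 19 18 14 13
a[mid]=10<12: swap a[4],a[5]; lo=5,mid=6 → 5 11 8 9 10 12 16 19 18 14 13
end: lo=5, hi=5; a = 5 11 8 9 10 12 16 19 18 14 13

5 11 8 9 10 12 16 19 18 14 13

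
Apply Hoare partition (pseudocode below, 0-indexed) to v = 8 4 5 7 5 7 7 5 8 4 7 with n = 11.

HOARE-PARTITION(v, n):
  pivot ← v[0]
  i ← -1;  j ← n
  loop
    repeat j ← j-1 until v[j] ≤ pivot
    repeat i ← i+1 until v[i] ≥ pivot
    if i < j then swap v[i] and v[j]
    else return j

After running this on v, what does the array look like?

7 4 5 7 5 7 7 5 4 8 8

pivot = v[0] = 8; i = -1, j = 11
j→10 (v[10]=7≤8), i→0 (v[0]=8≥8); i<j, swap → 7 4 5 7 5 7 7 5 8 4 8
j→9 (v[9]=4≤8), i→8 (v[8]=8≥8); i<j, swap → 7 4 5 7 5 7 7 5 4 8 8
j→8, i→9; i≥j, return j=8. v = 7 4 5 7 5 7 7 5 4 8 8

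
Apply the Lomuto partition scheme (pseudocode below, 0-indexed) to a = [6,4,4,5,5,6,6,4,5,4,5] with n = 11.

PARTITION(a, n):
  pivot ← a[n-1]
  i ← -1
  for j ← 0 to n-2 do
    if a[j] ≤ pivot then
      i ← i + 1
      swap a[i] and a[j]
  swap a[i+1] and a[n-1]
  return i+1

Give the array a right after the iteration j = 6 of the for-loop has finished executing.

[4,4,5,5,6,6,6,4,5,4,5]

pivot = a[10] = 5; i = -1
j=0: a[0]=6 > 5 → no swap
j=1: a[1]=4 ≤ 5 → i=0, swap a[0],a[1] → [4,6,4,5,5,6,6,4,5,4,5]
j=2: a[2]=4 ≤ 5 → i=1, swap a[1],a[2] → [4,4,6,5,5,6,6,4,5,4,5]
j=3: a[3]=5 ≤ 5 → i=2, swap a[2],a[3] → [4,4,5,6,5,6,6,4,5,4,5]
j=4: a[4]=5 ≤ 5 → i=3, swap a[3],a[4] → [4,4,5,5,6,6,6,4,5,4,5]
j=5: a[5]=6 > 5 → no swap
j=6: a[6]=6 > 5 → no swap
(after j=6) a = [4,4,5,5,6,6,6,4,5,4,5]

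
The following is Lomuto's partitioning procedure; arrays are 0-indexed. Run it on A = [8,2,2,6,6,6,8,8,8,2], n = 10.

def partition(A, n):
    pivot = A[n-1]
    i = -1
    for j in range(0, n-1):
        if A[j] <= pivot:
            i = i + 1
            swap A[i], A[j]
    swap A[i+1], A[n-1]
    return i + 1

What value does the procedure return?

2

pivot = A[9] = 2; i = -1
j=0: A[0]=8 > 2 → no swap
j=1: A[1]=2 ≤ 2 → i=0, swap A[0],A[1] → [2,8,2,6,6,6,8,8,8,2]
j=2: A[2]=2 ≤ 2 → i=1, swap A[1],A[2] → [2,2,8,6,6,6,8,8,8,2]
j=3: A[3]=6 > 2 → no swap
j=4: A[4]=6 > 2 → no swap
j=5: A[5]=6 > 2 → no swap
j=6: A[6]=8 > 2 → no swap
j=7: A[7]=8 > 2 → no swap
j=8: A[8]=8 > 2 → no swap
final swap A[2],A[9] → [2,2,2,6,6,6,8,8,8,8]; return 2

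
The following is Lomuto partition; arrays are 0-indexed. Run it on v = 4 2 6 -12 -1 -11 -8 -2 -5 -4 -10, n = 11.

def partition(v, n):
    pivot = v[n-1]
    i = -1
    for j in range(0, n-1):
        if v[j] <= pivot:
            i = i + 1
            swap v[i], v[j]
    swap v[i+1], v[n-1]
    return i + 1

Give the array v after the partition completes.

-12 -11 -10 4 -1 2 -8 -2 -5 -4 6

pivot=-10, i=-1
j=0: 4>-10, skip
j=1: 2>-10, skip
j=2: 6>-10, skip
j=3: -12≤-10, i=0, swap(0,3) ⇒ -12 2 6 4 -1 -11 -8 -2 -5 -4 -10
j=4: -1>-10, skip
j=5: -11≤-10, i=1, swap(1,5) ⇒ -12 -11 6 4 -1 2 -8 -2 -5 -4 -10
j=6: -8>-10, skip
j=7: -2>-10, skip
j=8: -5>-10, skip
j=9: -4>-10, skip
swap(2,10) ⇒ -12 -11 -10 4 -1 2 -8 -2 -5 -4 6; return 2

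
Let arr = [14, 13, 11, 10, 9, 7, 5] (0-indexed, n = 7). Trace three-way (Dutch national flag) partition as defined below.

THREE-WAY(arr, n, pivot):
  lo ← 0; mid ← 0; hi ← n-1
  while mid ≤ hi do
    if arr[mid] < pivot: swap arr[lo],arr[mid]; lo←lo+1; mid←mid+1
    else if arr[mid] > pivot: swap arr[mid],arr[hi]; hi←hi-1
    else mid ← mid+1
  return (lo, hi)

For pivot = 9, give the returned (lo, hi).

(2, 2)

pivot = 9; lo=0, mid=0, hi=6
arr[mid]=14>9: swap arr[0],arr[6]; hi=5 → [5, 13, 11, 10, 9, 7, 14]
arr[mid]=5<9: swap arr[0],arr[0]; lo=1,mid=1 → [5, 13, 11, 10, 9, 7, 14]
arr[mid]=13>9: swap arr[1],arr[5]; hi=4 → [5, 7, 11, 10, 9, 13, 14]
arr[mid]=7<9: swap arr[1],arr[1]; lo=2,mid=2 → [5, 7, 11, 10, 9, 13, 14]
arr[mid]=11>9: swap arr[2],arr[4]; hi=3 → [5, 7, 9, 10, 11, 13, 14]
arr[mid]=9=9: mid=3
arr[mid]=10>9: swap arr[3],arr[3]; hi=2 → [5, 7, 9, 10, 11, 13, 14]
end: lo=2, hi=2; arr = [5, 7, 9, 10, 11, 13, 14]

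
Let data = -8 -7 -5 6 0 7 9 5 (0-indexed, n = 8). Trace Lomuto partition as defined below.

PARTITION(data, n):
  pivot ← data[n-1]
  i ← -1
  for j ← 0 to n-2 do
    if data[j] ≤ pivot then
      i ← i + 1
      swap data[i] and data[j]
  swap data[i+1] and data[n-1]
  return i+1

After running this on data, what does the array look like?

-8 -7 -5 0 5 7 9 6

pivot = data[7] = 5; i = -1
j=0: data[0]=-8 ≤ 5 → i=0, swap data[0],data[0] (no change) → -8 -7 -5 6 0 7 9 5
j=1: data[1]=-7 ≤ 5 → i=1, swap data[1],data[1] (no change) → -8 -7 -5 6 0 7 9 5
j=2: data[2]=-5 ≤ 5 → i=2, swap data[2],data[2] (no change) → -8 -7 -5 6 0 7 9 5
j=3: data[3]=6 > 5 → no swap
j=4: data[4]=0 ≤ 5 → i=3, swap data[3],data[4] → -8 -7 -5 0 6 7 9 5
j=5: data[5]=7 > 5 → no swap
j=6: data[6]=9 > 5 → no swap
final swap data[4],data[7] → -8 -7 -5 0 5 7 9 6; return 4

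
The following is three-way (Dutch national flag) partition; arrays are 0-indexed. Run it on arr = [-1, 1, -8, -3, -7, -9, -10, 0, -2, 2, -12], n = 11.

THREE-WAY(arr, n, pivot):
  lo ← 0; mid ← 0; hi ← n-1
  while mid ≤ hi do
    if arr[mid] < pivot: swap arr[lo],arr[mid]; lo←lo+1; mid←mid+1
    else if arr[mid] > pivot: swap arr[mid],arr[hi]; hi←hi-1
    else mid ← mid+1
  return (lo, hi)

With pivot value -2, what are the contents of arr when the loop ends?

pivot = -2; lo=0, mid=0, hi=10
arr[mid]=-1>-2: swap arr[0],arr[10]; hi=9 → [-12, 1, -8, -3, -7, -9, -10, 0, -2, 2, -1]
arr[mid]=-12<-2: swap arr[0],arr[0]; lo=1,mid=1 → [-12, 1, -8, -3, -7, -9, -10, 0, -2, 2, -1]
arr[mid]=1>-2: swap arr[1],arr[9]; hi=8 → [-12, 2, -8, -3, -7, -9, -10, 0, -2, 1, -1]
arr[mid]=2>-2: swap arr[1],arr[8]; hi=7 → [-12, -2, -8, -3, -7, -9, -10, 0, 2, 1, -1]
arr[mid]=-2=-2: mid=2
arr[mid]=-8<-2: swap arr[1],arr[2]; lo=2,mid=3 → [-12, -8, -2, -3, -7, -9, -10, 0, 2, 1, -1]
arr[mid]=-3<-2: swap arr[2],arr[3]; lo=3,mid=4 → [-12, -8, -3, -2, -7, -9, -10, 0, 2, 1, -1]
arr[mid]=-7<-2: swap arr[3],arr[4]; lo=4,mid=5 → [-12, -8, -3, -7, -2, -9, -10, 0, 2, 1, -1]
arr[mid]=-9<-2: swap arr[4],arr[5]; lo=5,mid=6 → [-12, -8, -3, -7, -9, -2, -10, 0, 2, 1, -1]
arr[mid]=-10<-2: swap arr[5],arr[6]; lo=6,mid=7 → [-12, -8, -3, -7, -9, -10, -2, 0, 2, 1, -1]
arr[mid]=0>-2: swap arr[7],arr[7]; hi=6 → [-12, -8, -3, -7, -9, -10, -2, 0, 2, 1, -1]
end: lo=6, hi=6; arr = [-12, -8, -3, -7, -9, -10, -2, 0, 2, 1, -1]

[-12, -8, -3, -7, -9, -10, -2, 0, 2, 1, -1]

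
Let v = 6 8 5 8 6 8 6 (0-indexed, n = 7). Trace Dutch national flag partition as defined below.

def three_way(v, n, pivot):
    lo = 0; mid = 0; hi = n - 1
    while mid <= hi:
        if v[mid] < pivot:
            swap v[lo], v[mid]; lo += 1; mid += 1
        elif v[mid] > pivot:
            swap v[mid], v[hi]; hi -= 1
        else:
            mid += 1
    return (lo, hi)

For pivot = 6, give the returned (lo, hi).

lo=0 mid=0 hi=6
6=6: mid=1
8>6: swap(1,6), hi=5 ⇒ 6 6 5 8 6 8 8
6=6: mid=2
5<6: swap(0,2), lo=1 mid=3 ⇒ 5 6 6 8 6 8 8
8>6: swap(3,5), hi=4 ⇒ 5 6 6 8 6 8 8
8>6: swap(3,4), hi=3 ⇒ 5 6 6 6 8 8 8
6=6: mid=4
done. lo=1 hi=3; v=5 6 6 6 8 8 8

(1, 3)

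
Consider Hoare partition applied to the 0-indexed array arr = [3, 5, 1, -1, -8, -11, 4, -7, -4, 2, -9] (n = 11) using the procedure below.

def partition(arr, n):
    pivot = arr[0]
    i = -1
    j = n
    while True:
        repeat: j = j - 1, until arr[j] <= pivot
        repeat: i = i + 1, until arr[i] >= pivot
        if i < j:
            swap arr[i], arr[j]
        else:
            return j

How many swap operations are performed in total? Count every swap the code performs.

3

pivot=3
j stops at 10 (-9), i stops at 0 (3); swap ⇒ [-9, 5, 1, -1, -8, -11, 4, -7, -4, 2, 3]
j stops at 9 (2), i stops at 1 (5); swap ⇒ [-9, 2, 1, -1, -8, -11, 4, -7, -4, 5, 3]
j stops at 8 (-4), i stops at 6 (4); swap ⇒ [-9, 2, 1, -1, -8, -11, -4, -7, 4, 5, 3]
j stops at 7, i stops at 8; i≥j ⇒ return 7. arr=[-9, 2, 1, -1, -8, -11, -4, -7, 4, 5, 3]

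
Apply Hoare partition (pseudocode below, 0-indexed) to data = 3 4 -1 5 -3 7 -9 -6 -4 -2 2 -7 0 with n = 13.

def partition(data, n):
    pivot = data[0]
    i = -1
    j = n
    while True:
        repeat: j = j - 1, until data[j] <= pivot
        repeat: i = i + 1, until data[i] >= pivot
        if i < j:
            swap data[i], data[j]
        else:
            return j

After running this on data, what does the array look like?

pivot=3
j stops at 12 (0), i stops at 0 (3); swap ⇒ 0 4 -1 5 -3 7 -9 -6 -4 -2 2 -7 3
j stops at 11 (-7), i stops at 1 (4); swap ⇒ 0 -7 -1 5 -3 7 -9 -6 -4 -2 2 4 3
j stops at 10 (2), i stops at 3 (5); swap ⇒ 0 -7 -1 2 -3 7 -9 -6 -4 -2 5 4 3
j stops at 9 (-2), i stops at 5 (7); swap ⇒ 0 -7 -1 2 -3 -2 -9 -6 -4 7 5 4 3
j stops at 8, i stops at 9; i≥j ⇒ return 8. data=0 -7 -1 2 -3 -2 -9 -6 -4 7 5 4 3

0 -7 -1 2 -3 -2 -9 -6 -4 7 5 4 3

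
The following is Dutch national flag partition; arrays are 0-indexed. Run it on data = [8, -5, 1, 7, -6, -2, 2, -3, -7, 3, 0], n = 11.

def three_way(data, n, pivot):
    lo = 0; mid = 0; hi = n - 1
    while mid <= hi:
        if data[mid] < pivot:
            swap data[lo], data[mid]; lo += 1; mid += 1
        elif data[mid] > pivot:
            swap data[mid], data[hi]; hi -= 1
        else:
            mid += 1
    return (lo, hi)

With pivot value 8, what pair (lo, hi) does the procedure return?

pivot = 8; lo=0, mid=0, hi=10
data[mid]=8=8: mid=1
data[mid]=-5<8: swap data[0],data[1]; lo=1,mid=2 → [-5, 8, 1, 7, -6, -2, 2, -3, -7, 3, 0]
data[mid]=1<8: swap data[1],data[2]; lo=2,mid=3 → [-5, 1, 8, 7, -6, -2, 2, -3, -7, 3, 0]
data[mid]=7<8: swap data[2],data[3]; lo=3,mid=4 → [-5, 1, 7, 8, -6, -2, 2, -3, -7, 3, 0]
data[mid]=-6<8: swap data[3],data[4]; lo=4,mid=5 → [-5, 1, 7, -6, 8, -2, 2, -3, -7, 3, 0]
data[mid]=-2<8: swap data[4],data[5]; lo=5,mid=6 → [-5, 1, 7, -6, -2, 8, 2, -3, -7, 3, 0]
data[mid]=2<8: swap data[5],data[6]; lo=6,mid=7 → [-5, 1, 7, -6, -2, 2, 8, -3, -7, 3, 0]
data[mid]=-3<8: swap data[6],data[7]; lo=7,mid=8 → [-5, 1, 7, -6, -2, 2, -3, 8, -7, 3, 0]
data[mid]=-7<8: swap data[7],data[8]; lo=8,mid=9 → [-5, 1, 7, -6, -2, 2, -3, -7, 8, 3, 0]
data[mid]=3<8: swap data[8],data[9]; lo=9,mid=10 → [-5, 1, 7, -6, -2, 2, -3, -7, 3, 8, 0]
data[mid]=0<8: swap data[9],data[10]; lo=10,mid=11 → [-5, 1, 7, -6, -2, 2, -3, -7, 3, 0, 8]
end: lo=10, hi=10; data = [-5, 1, 7, -6, -2, 2, -3, -7, 3, 0, 8]

(10, 10)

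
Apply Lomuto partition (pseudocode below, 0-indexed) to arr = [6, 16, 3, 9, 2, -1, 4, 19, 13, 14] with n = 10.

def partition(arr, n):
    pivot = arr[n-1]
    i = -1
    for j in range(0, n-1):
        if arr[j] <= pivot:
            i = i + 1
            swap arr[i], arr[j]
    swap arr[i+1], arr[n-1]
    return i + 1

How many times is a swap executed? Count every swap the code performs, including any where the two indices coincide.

pivot = arr[9] = 14; i = -1
j=0: arr[0]=6 ≤ 14 → i=0, swap arr[0],arr[0] (no change) → [6, 16, 3, 9, 2, -1, 4, 19, 13, 14]
j=1: arr[1]=16 > 14 → no swap
j=2: arr[2]=3 ≤ 14 → i=1, swap arr[1],arr[2] → [6, 3, 16, 9, 2, -1, 4, 19, 13, 14]
j=3: arr[3]=9 ≤ 14 → i=2, swap arr[2],arr[3] → [6, 3, 9, 16, 2, -1, 4, 19, 13, 14]
j=4: arr[4]=2 ≤ 14 → i=3, swap arr[3],arr[4] → [6, 3, 9, 2, 16, -1, 4, 19, 13, 14]
j=5: arr[5]=-1 ≤ 14 → i=4, swap arr[4],arr[5] → [6, 3, 9, 2, -1, 16, 4, 19, 13, 14]
j=6: arr[6]=4 ≤ 14 → i=5, swap arr[5],arr[6] → [6, 3, 9, 2, -1, 4, 16, 19, 13, 14]
j=7: arr[7]=19 > 14 → no swap
j=8: arr[8]=13 ≤ 14 → i=6, swap arr[6],arr[8] → [6, 3, 9, 2, -1, 4, 13, 19, 16, 14]
final swap arr[7],arr[9] → [6, 3, 9, 2, -1, 4, 13, 14, 16, 19]; return 7

8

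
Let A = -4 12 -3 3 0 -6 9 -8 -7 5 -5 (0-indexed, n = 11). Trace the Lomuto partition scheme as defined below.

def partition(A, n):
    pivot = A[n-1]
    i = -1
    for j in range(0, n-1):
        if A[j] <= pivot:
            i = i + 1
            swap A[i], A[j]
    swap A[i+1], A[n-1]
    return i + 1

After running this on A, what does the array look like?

pivot = A[10] = -5; i = -1
j=0: A[0]=-4 > -5 → no swap
j=1: A[1]=12 > -5 → no swap
j=2: A[2]=-3 > -5 → no swap
j=3: A[3]=3 > -5 → no swap
j=4: A[4]=0 > -5 → no swap
j=5: A[5]=-6 ≤ -5 → i=0, swap A[0],A[5] → -6 12 -3 3 0 -4 9 -8 -7 5 -5
j=6: A[6]=9 > -5 → no swap
j=7: A[7]=-8 ≤ -5 → i=1, swap A[1],A[7] → -6 -8 -3 3 0 -4 9 12 -7 5 -5
j=8: A[8]=-7 ≤ -5 → i=2, swap A[2],A[8] → -6 -8 -7 3 0 -4 9 12 -3 5 -5
j=9: A[9]=5 > -5 → no swap
final swap A[3],A[10] → -6 -8 -7 -5 0 -4 9 12 -3 5 3; return 3

-6 -8 -7 -5 0 -4 9 12 -3 5 3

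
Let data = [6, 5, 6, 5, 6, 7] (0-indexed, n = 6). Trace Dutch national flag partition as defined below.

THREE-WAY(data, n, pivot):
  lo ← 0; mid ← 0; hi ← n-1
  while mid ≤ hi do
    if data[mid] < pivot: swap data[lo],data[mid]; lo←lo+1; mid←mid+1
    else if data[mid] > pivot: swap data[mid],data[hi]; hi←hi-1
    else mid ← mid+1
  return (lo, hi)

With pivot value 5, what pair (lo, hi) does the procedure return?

(0, 1)

lo=0 mid=0 hi=5
6>5: swap(0,5), hi=4 ⇒ [7, 5, 6, 5, 6, 6]
7>5: swap(0,4), hi=3 ⇒ [6, 5, 6, 5, 7, 6]
6>5: swap(0,3), hi=2 ⇒ [5, 5, 6, 6, 7, 6]
5=5: mid=1
5=5: mid=2
6>5: swap(2,2), hi=1 ⇒ [5, 5, 6, 6, 7, 6]
done. lo=0 hi=1; data=[5, 5, 6, 6, 7, 6]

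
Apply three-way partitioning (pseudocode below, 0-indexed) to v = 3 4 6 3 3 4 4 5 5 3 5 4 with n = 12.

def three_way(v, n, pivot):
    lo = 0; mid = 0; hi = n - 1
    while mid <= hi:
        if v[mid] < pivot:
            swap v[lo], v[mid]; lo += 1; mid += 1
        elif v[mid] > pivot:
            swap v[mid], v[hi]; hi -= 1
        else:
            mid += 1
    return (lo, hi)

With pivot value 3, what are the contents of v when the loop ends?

3 3 3 3 4 4 5 5 6 5 4 4

lo=0 mid=0 hi=11
3=3: mid=1
4>3: swap(1,11), hi=10 ⇒ 3 4 6 3 3 4 4 5 5 3 5 4
4>3: swap(1,10), hi=9 ⇒ 3 5 6 3 3 4 4 5 5 3 4 4
5>3: swap(1,9), hi=8 ⇒ 3 3 6 3 3 4 4 5 5 5 4 4
3=3: mid=2
6>3: swap(2,8), hi=7 ⇒ 3 3 5 3 3 4 4 5 6 5 4 4
5>3: swap(2,7), hi=6 ⇒ 3 3 5 3 3 4 4 5 6 5 4 4
5>3: swap(2,6), hi=5 ⇒ 3 3 4 3 3 4 5 5 6 5 4 4
4>3: swap(2,5), hi=4 ⇒ 3 3 4 3 3 4 5 5 6 5 4 4
4>3: swap(2,4), hi=3 ⇒ 3 3 3 3 4 4 5 5 6 5 4 4
3=3: mid=3
3=3: mid=4
done. lo=0 hi=3; v=3 3 3 3 4 4 5 5 6 5 4 4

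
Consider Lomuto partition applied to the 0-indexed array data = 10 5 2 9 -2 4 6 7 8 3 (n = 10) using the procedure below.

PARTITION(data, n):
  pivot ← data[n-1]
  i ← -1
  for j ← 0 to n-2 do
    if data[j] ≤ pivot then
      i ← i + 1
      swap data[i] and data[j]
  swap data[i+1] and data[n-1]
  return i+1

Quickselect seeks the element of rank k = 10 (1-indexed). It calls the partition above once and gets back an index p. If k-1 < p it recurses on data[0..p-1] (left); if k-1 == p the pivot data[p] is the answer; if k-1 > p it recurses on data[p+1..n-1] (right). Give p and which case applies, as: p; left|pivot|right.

2; right

pivot=3, i=-1
j=0: 10>3, skip
j=1: 5>3, skip
j=2: 2≤3, i=0, swap(0,2) ⇒ 2 5 10 9 -2 4 6 7 8 3
j=3: 9>3, skip
j=4: -2≤3, i=1, swap(1,4) ⇒ 2 -2 10 9 5 4 6 7 8 3
j=5: 4>3, skip
j=6: 6>3, skip
j=7: 7>3, skip
j=8: 8>3, skip
swap(2,9) ⇒ 2 -2 3 9 5 4 6 7 8 10; return 2
p = 2; k-1 = 9 > 2 ⇒ right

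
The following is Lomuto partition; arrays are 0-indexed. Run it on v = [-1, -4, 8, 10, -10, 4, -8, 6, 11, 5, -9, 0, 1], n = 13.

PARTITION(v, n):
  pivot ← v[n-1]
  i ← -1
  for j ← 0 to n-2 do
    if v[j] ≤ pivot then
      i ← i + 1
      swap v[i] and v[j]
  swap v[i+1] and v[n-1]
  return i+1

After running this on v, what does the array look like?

pivot=1, i=-1
j=0: -1≤1, i=0, swap(0,0) ⇒ [-1, -4, 8, 10, -10, 4, -8, 6, 11, 5, -9, 0, 1]
j=1: -4≤1, i=1, swap(1,1) ⇒ [-1, -4, 8, 10, -10, 4, -8, 6, 11, 5, -9, 0, 1]
j=2: 8>1, skip
j=3: 10>1, skip
j=4: -10≤1, i=2, swap(2,4) ⇒ [-1, -4, -10, 10, 8, 4, -8, 6, 11, 5, -9, 0, 1]
j=5: 4>1, skip
j=6: -8≤1, i=3, swap(3,6) ⇒ [-1, -4, -10, -8, 8, 4, 10, 6, 11, 5, -9, 0, 1]
j=7: 6>1, skip
j=8: 11>1, skip
j=9: 5>1, skip
j=10: -9≤1, i=4, swap(4,10) ⇒ [-1, -4, -10, -8, -9, 4, 10, 6, 11, 5, 8, 0, 1]
j=11: 0≤1, i=5, swap(5,11) ⇒ [-1, -4, -10, -8, -9, 0, 10, 6, 11, 5, 8, 4, 1]
swap(6,12) ⇒ [-1, -4, -10, -8, -9, 0, 1, 6, 11, 5, 8, 4, 10]; return 6

[-1, -4, -10, -8, -9, 0, 1, 6, 11, 5, 8, 4, 10]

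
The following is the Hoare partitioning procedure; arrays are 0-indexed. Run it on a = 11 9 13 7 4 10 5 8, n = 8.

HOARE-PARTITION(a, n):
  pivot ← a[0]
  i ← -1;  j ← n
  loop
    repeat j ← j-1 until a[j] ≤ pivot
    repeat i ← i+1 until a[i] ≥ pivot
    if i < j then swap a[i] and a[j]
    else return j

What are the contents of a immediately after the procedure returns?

8 9 5 7 4 10 13 11

pivot=11
j stops at 7 (8), i stops at 0 (11); swap ⇒ 8 9 13 7 4 10 5 11
j stops at 6 (5), i stops at 2 (13); swap ⇒ 8 9 5 7 4 10 13 11
j stops at 5, i stops at 6; i≥j ⇒ return 5. a=8 9 5 7 4 10 13 11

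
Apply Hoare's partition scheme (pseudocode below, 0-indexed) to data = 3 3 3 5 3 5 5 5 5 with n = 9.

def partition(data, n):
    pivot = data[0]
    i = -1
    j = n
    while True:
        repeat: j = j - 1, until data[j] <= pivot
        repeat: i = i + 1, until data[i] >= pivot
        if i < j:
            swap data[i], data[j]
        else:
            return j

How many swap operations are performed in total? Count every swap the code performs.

pivot = data[0] = 3; i = -1, j = 9
j→4 (data[4]=3≤3), i→0 (data[0]=3≥3); i<j, swap → 3 3 3 5 3 5 5 5 5
j→2 (data[2]=3≤3), i→1 (data[1]=3≥3); i<j, swap → 3 3 3 5 3 5 5 5 5
j→1, i→2; i≥j, return j=1. data = 3 3 3 5 3 5 5 5 5

2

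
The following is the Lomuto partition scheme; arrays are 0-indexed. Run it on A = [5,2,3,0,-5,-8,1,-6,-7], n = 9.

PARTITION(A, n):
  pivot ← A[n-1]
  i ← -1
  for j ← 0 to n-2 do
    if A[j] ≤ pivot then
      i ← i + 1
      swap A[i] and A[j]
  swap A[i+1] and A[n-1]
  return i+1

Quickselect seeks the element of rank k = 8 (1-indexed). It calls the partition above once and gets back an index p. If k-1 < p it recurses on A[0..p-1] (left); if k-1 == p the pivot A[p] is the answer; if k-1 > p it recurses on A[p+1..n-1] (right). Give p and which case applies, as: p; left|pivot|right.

1; right

pivot = A[8] = -7; i = -1
j=0: A[0]=5 > -7 → no swap
j=1: A[1]=2 > -7 → no swap
j=2: A[2]=3 > -7 → no swap
j=3: A[3]=0 > -7 → no swap
j=4: A[4]=-5 > -7 → no swap
j=5: A[5]=-8 ≤ -7 → i=0, swap A[0],A[5] → [-8,2,3,0,-5,5,1,-6,-7]
j=6: A[6]=1 > -7 → no swap
j=7: A[7]=-6 > -7 → no swap
final swap A[1],A[8] → [-8,-7,3,0,-5,5,1,-6,2]; return 1
p = 1; k-1 = 7 > 1 ⇒ right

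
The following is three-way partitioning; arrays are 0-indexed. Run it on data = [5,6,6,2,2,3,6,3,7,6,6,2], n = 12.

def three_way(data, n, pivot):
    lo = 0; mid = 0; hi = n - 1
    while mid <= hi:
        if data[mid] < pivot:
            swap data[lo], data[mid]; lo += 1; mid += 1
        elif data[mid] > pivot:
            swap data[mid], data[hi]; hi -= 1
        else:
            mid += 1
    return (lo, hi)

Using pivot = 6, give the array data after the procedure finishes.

[5,2,2,3,3,2,6,6,6,6,6,7]

lo=0 mid=0 hi=11
5<6: swap(0,0), lo=1 mid=1 ⇒ [5,6,6,2,2,3,6,3,7,6,6,2]
6=6: mid=2
6=6: mid=3
2<6: swap(1,3), lo=2 mid=4 ⇒ [5,2,6,6,2,3,6,3,7,6,6,2]
2<6: swap(2,4), lo=3 mid=5 ⇒ [5,2,2,6,6,3,6,3,7,6,6,2]
3<6: swap(3,5), lo=4 mid=6 ⇒ [5,2,2,3,6,6,6,3,7,6,6,2]
6=6: mid=7
3<6: swap(4,7), lo=5 mid=8 ⇒ [5,2,2,3,3,6,6,6,7,6,6,2]
7>6: swap(8,11), hi=10 ⇒ [5,2,2,3,3,6,6,6,2,6,6,7]
2<6: swap(5,8), lo=6 mid=9 ⇒ [5,2,2,3,3,2,6,6,6,6,6,7]
6=6: mid=10
6=6: mid=11
done. lo=6 hi=10; data=[5,2,2,3,3,2,6,6,6,6,6,7]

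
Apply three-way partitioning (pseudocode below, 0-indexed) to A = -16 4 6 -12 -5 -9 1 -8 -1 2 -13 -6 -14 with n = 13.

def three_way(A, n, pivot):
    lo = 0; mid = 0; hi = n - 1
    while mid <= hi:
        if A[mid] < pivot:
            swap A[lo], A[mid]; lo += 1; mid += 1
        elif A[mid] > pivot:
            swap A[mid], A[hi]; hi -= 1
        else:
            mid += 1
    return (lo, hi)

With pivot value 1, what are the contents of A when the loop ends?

-16 -14 -6 -12 -5 -9 -8 -1 -13 1 2 6 4

lo=0 mid=0 hi=12
-16<1: swap(0,0), lo=1 mid=1 ⇒ -16 4 6 -12 -5 -9 1 -8 -1 2 -13 -6 -14
4>1: swap(1,12), hi=11 ⇒ -16 -14 6 -12 -5 -9 1 -8 -1 2 -13 -6 4
-14<1: swap(1,1), lo=2 mid=2 ⇒ -16 -14 6 -12 -5 -9 1 -8 -1 2 -13 -6 4
6>1: swap(2,11), hi=10 ⇒ -16 -14 -6 -12 -5 -9 1 -8 -1 2 -13 6 4
-6<1: swap(2,2), lo=3 mid=3 ⇒ -16 -14 -6 -12 -5 -9 1 -8 -1 2 -13 6 4
-12<1: swap(3,3), lo=4 mid=4 ⇒ -16 -14 -6 -12 -5 -9 1 -8 -1 2 -13 6 4
-5<1: swap(4,4), lo=5 mid=5 ⇒ -16 -14 -6 -12 -5 -9 1 -8 -1 2 -13 6 4
-9<1: swap(5,5), lo=6 mid=6 ⇒ -16 -14 -6 -12 -5 -9 1 -8 -1 2 -13 6 4
1=1: mid=7
-8<1: swap(6,7), lo=7 mid=8 ⇒ -16 -14 -6 -12 -5 -9 -8 1 -1 2 -13 6 4
-1<1: swap(7,8), lo=8 mid=9 ⇒ -16 -14 -6 -12 -5 -9 -8 -1 1 2 -13 6 4
2>1: swap(9,10), hi=9 ⇒ -16 -14 -6 -12 -5 -9 -8 -1 1 -13 2 6 4
-13<1: swap(8,9), lo=9 mid=10 ⇒ -16 -14 -6 -12 -5 -9 -8 -1 -13 1 2 6 4
done. lo=9 hi=9; A=-16 -14 -6 -12 -5 -9 -8 -1 -13 1 2 6 4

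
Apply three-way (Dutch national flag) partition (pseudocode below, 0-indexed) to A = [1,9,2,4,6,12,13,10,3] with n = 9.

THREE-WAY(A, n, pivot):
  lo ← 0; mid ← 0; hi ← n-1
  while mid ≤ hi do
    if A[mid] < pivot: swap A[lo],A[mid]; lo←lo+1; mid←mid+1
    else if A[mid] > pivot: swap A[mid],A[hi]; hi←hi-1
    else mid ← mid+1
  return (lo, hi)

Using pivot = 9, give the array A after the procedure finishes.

[1,2,4,6,3,9,10,13,12]

lo=0 mid=0 hi=8
1<9: swap(0,0), lo=1 mid=1 ⇒ [1,9,2,4,6,12,13,10,3]
9=9: mid=2
2<9: swap(1,2), lo=2 mid=3 ⇒ [1,2,9,4,6,12,13,10,3]
4<9: swap(2,3), lo=3 mid=4 ⇒ [1,2,4,9,6,12,13,10,3]
6<9: swap(3,4), lo=4 mid=5 ⇒ [1,2,4,6,9,12,13,10,3]
12>9: swap(5,8), hi=7 ⇒ [1,2,4,6,9,3,13,10,12]
3<9: swap(4,5), lo=5 mid=6 ⇒ [1,2,4,6,3,9,13,10,12]
13>9: swap(6,7), hi=6 ⇒ [1,2,4,6,3,9,10,13,12]
10>9: swap(6,6), hi=5 ⇒ [1,2,4,6,3,9,10,13,12]
done. lo=5 hi=5; A=[1,2,4,6,3,9,10,13,12]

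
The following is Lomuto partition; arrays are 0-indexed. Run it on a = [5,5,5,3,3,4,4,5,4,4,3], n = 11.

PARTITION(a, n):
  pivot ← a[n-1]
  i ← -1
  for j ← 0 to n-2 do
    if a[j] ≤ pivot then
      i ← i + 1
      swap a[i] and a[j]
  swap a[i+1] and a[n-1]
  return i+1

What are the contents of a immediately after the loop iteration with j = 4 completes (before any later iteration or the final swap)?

pivot = a[10] = 3; i = -1
j=0: a[0]=5 > 3 → no swap
j=1: a[1]=5 > 3 → no swap
j=2: a[2]=5 > 3 → no swap
j=3: a[3]=3 ≤ 3 → i=0, swap a[0],a[3] → [3,5,5,5,3,4,4,5,4,4,3]
j=4: a[4]=3 ≤ 3 → i=1, swap a[1],a[4] → [3,3,5,5,5,4,4,5,4,4,3]
(after j=4) a = [3,3,5,5,5,4,4,5,4,4,3]

[3,3,5,5,5,4,4,5,4,4,3]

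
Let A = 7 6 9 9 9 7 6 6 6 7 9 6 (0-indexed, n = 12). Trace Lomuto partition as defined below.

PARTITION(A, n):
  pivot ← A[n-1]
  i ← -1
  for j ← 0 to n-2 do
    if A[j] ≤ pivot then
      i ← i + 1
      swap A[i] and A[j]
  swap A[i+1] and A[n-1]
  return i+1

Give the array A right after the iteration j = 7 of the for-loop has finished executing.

6 6 6 9 9 7 7 9 6 7 9 6

pivot=6, i=-1
j=0: 7>6, skip
j=1: 6≤6, i=0, swap(0,1) ⇒ 6 7 9 9 9 7 6 6 6 7 9 6
j=2: 9>6, skip
j=3: 9>6, skip
j=4: 9>6, skip
j=5: 7>6, skip
j=6: 6≤6, i=1, swap(1,6) ⇒ 6 6 9 9 9 7 7 6 6 7 9 6
j=7: 6≤6, i=2, swap(2,7) ⇒ 6 6 6 9 9 7 7 9 6 7 9 6
(after j=7) A = 6 6 6 9 9 7 7 9 6 7 9 6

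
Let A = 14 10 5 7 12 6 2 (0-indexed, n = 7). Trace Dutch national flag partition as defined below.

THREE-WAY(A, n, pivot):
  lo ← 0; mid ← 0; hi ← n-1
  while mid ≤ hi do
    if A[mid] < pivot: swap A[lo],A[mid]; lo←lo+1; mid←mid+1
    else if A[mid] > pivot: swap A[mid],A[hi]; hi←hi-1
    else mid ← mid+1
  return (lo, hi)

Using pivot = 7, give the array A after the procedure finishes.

2 6 5 7 12 10 14

pivot = 7; lo=0, mid=0, hi=6
A[mid]=14>7: swap A[0],A[6]; hi=5 → 2 10 5 7 12 6 14
A[mid]=2<7: swap A[0],A[0]; lo=1,mid=1 → 2 10 5 7 12 6 14
A[mid]=10>7: swap A[1],A[5]; hi=4 → 2 6 5 7 12 10 14
A[mid]=6<7: swap A[1],A[1]; lo=2,mid=2 → 2 6 5 7 12 10 14
A[mid]=5<7: swap A[2],A[2]; lo=3,mid=3 → 2 6 5 7 12 10 14
A[mid]=7=7: mid=4
A[mid]=12>7: swap A[4],A[4]; hi=3 → 2 6 5 7 12 10 14
end: lo=3, hi=3; A = 2 6 5 7 12 10 14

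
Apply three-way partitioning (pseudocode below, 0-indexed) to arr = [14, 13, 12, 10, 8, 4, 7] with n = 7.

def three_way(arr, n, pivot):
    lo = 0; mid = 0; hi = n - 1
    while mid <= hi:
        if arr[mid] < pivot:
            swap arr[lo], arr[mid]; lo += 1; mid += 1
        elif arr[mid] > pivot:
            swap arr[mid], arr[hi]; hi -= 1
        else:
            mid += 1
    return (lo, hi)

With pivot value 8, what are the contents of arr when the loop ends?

lo=0 mid=0 hi=6
14>8: swap(0,6), hi=5 ⇒ [7, 13, 12, 10, 8, 4, 14]
7<8: swap(0,0), lo=1 mid=1 ⇒ [7, 13, 12, 10, 8, 4, 14]
13>8: swap(1,5), hi=4 ⇒ [7, 4, 12, 10, 8, 13, 14]
4<8: swap(1,1), lo=2 mid=2 ⇒ [7, 4, 12, 10, 8, 13, 14]
12>8: swap(2,4), hi=3 ⇒ [7, 4, 8, 10, 12, 13, 14]
8=8: mid=3
10>8: swap(3,3), hi=2 ⇒ [7, 4, 8, 10, 12, 13, 14]
done. lo=2 hi=2; arr=[7, 4, 8, 10, 12, 13, 14]

[7, 4, 8, 10, 12, 13, 14]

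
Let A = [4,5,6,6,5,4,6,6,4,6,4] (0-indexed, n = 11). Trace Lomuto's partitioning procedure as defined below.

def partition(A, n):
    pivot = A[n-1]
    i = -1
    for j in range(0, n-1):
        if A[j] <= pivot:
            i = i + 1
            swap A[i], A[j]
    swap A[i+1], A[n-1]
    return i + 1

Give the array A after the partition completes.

[4,4,4,4,5,5,6,6,6,6,6]

pivot = A[10] = 4; i = -1
j=0: A[0]=4 ≤ 4 → i=0, swap A[0],A[0] (no change) → [4,5,6,6,5,4,6,6,4,6,4]
j=1: A[1]=5 > 4 → no swap
j=2: A[2]=6 > 4 → no swap
j=3: A[3]=6 > 4 → no swap
j=4: A[4]=5 > 4 → no swap
j=5: A[5]=4 ≤ 4 → i=1, swap A[1],A[5] → [4,4,6,6,5,5,6,6,4,6,4]
j=6: A[6]=6 > 4 → no swap
j=7: A[7]=6 > 4 → no swap
j=8: A[8]=4 ≤ 4 → i=2, swap A[2],A[8] → [4,4,4,6,5,5,6,6,6,6,4]
j=9: A[9]=6 > 4 → no swap
final swap A[3],A[10] → [4,4,4,4,5,5,6,6,6,6,6]; return 3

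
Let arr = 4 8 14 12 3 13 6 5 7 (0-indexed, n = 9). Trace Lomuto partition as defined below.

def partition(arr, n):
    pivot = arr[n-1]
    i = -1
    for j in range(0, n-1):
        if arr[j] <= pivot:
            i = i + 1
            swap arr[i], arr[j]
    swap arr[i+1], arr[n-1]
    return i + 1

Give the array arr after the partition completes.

pivot = arr[8] = 7; i = -1
j=0: arr[0]=4 ≤ 7 → i=0, swap arr[0],arr[0] (no change) → 4 8 14 12 3 13 6 5 7
j=1: arr[1]=8 > 7 → no swap
j=2: arr[2]=14 > 7 → no swap
j=3: arr[3]=12 > 7 → no swap
j=4: arr[4]=3 ≤ 7 → i=1, swap arr[1],arr[4] → 4 3 14 12 8 13 6 5 7
j=5: arr[5]=13 > 7 → no swap
j=6: arr[6]=6 ≤ 7 → i=2, swap arr[2],arr[6] → 4 3 6 12 8 13 14 5 7
j=7: arr[7]=5 ≤ 7 → i=3, swap arr[3],arr[7] → 4 3 6 5 8 13 14 12 7
final swap arr[4],arr[8] → 4 3 6 5 7 13 14 12 8; return 4

4 3 6 5 7 13 14 12 8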